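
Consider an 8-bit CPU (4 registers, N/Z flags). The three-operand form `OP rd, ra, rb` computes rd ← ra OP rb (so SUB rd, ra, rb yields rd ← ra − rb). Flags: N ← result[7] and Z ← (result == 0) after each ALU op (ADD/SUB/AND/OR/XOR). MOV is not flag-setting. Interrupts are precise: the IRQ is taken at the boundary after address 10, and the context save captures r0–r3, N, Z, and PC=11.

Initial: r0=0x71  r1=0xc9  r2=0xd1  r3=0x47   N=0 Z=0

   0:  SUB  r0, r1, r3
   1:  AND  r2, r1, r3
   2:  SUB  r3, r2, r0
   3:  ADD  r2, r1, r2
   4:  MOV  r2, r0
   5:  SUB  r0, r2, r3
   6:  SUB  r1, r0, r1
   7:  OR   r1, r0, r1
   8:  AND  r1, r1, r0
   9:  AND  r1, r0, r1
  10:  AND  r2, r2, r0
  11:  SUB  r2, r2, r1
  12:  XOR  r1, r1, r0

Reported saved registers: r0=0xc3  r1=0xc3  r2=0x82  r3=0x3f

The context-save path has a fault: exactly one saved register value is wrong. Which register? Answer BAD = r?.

BAD = r3

after  0: r0=0x82 r1=0xc9 r2=0xd1 r3=0x47  N=1 Z=0
after  1: r0=0x82 r1=0xc9 r2=0x41 r3=0x47  N=0 Z=0
after  2: r0=0x82 r1=0xc9 r2=0x41 r3=0xbf  N=1 Z=0
after  3: r0=0x82 r1=0xc9 r2=0x0a r3=0xbf  N=0 Z=0
after  4: r0=0x82 r1=0xc9 r2=0x82 r3=0xbf  N=0 Z=0
after  5: r0=0xc3 r1=0xc9 r2=0x82 r3=0xbf  N=1 Z=0
after  6: r0=0xc3 r1=0xfa r2=0x82 r3=0xbf  N=1 Z=0
after  7: r0=0xc3 r1=0xfb r2=0x82 r3=0xbf  N=1 Z=0
after  8: r0=0xc3 r1=0xc3 r2=0x82 r3=0xbf  N=1 Z=0
after  9: r0=0xc3 r1=0xc3 r2=0x82 r3=0xbf  N=1 Z=0
after 10: r0=0xc3 r1=0xc3 r2=0x82 r3=0xbf  N=1 Z=0
-- IRQ taken; context saved, return-PC = 11 --
mismatch: r3: reported 0x3f vs actual 0xbf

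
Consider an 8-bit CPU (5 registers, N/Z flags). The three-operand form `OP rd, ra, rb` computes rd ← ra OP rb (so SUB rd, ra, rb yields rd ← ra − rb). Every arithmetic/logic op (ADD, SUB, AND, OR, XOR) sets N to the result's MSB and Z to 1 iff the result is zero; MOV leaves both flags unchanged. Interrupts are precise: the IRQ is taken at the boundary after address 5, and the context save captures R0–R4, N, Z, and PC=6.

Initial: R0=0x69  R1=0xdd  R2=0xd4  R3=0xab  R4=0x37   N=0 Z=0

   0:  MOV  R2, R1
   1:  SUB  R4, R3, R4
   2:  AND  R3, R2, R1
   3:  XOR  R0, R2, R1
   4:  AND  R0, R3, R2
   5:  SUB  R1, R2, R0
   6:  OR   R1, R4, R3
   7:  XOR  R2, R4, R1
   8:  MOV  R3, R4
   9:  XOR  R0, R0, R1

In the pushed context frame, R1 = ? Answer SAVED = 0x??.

SAVED = 0x00

after  0: R0=0x69 R1=0xdd R2=0xdd R3=0xab R4=0x37  N=0 Z=0
after  1: R0=0x69 R1=0xdd R2=0xdd R3=0xab R4=0x74  N=0 Z=0
after  2: R0=0x69 R1=0xdd R2=0xdd R3=0xdd R4=0x74  N=1 Z=0
after  3: R0=0x00 R1=0xdd R2=0xdd R3=0xdd R4=0x74  N=0 Z=1
after  4: R0=0xdd R1=0xdd R2=0xdd R3=0xdd R4=0x74  N=1 Z=0
after  5: R0=0xdd R1=0x00 R2=0xdd R3=0xdd R4=0x74  N=0 Z=1
-- IRQ taken; context saved, return-PC = 6 --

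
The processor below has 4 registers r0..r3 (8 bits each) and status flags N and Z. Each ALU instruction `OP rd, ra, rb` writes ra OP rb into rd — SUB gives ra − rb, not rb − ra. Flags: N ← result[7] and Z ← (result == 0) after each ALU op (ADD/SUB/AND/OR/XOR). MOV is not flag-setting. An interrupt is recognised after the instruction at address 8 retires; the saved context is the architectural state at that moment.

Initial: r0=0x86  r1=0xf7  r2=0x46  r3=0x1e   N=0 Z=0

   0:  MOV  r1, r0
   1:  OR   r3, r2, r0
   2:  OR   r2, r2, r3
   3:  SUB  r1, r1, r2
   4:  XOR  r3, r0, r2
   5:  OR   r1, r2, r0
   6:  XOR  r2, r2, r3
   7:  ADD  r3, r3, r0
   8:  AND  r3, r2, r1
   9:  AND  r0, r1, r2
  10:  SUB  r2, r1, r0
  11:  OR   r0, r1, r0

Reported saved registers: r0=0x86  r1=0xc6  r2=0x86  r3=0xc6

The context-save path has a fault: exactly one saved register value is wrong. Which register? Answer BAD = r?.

BAD = r3

after  0: r0=0x86 r1=0x86 r2=0x46 r3=0x1e  N=0 Z=0
after  1: r0=0x86 r1=0x86 r2=0x46 r3=0xc6  N=1 Z=0
after  2: r0=0x86 r1=0x86 r2=0xc6 r3=0xc6  N=1 Z=0
after  3: r0=0x86 r1=0xc0 r2=0xc6 r3=0xc6  N=1 Z=0
after  4: r0=0x86 r1=0xc0 r2=0xc6 r3=0x40  N=0 Z=0
after  5: r0=0x86 r1=0xc6 r2=0xc6 r3=0x40  N=1 Z=0
after  6: r0=0x86 r1=0xc6 r2=0x86 r3=0x40  N=1 Z=0
after  7: r0=0x86 r1=0xc6 r2=0x86 r3=0xc6  N=1 Z=0
after  8: r0=0x86 r1=0xc6 r2=0x86 r3=0x86  N=1 Z=0
-- IRQ taken; context saved, return-PC = 9 --
mismatch: r3: reported 0xc6 vs actual 0x86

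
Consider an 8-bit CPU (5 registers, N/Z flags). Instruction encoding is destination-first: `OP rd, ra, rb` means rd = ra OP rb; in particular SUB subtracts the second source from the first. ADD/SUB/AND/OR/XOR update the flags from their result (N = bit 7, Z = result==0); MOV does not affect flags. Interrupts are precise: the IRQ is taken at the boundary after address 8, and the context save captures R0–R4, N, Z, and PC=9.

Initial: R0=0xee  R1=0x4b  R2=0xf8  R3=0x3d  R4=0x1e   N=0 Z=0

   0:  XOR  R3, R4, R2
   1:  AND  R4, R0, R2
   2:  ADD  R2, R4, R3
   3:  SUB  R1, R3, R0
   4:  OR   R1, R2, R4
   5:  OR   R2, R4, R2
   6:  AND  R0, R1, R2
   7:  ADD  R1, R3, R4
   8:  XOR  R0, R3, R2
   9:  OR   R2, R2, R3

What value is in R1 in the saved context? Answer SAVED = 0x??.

after  0: R0=0xee R1=0x4b R2=0xf8 R3=0xe6 R4=0x1e  N=1 Z=0
after  1: R0=0xee R1=0x4b R2=0xf8 R3=0xe6 R4=0xe8  N=1 Z=0
after  2: R0=0xee R1=0x4b R2=0xce R3=0xe6 R4=0xe8  N=1 Z=0
after  3: R0=0xee R1=0xf8 R2=0xce R3=0xe6 R4=0xe8  N=1 Z=0
after  4: R0=0xee R1=0xee R2=0xce R3=0xe6 R4=0xe8  N=1 Z=0
after  5: R0=0xee R1=0xee R2=0xee R3=0xe6 R4=0xe8  N=1 Z=0
after  6: R0=0xee R1=0xee R2=0xee R3=0xe6 R4=0xe8  N=1 Z=0
after  7: R0=0xee R1=0xce R2=0xee R3=0xe6 R4=0xe8  N=1 Z=0
after  8: R0=0x08 R1=0xce R2=0xee R3=0xe6 R4=0xe8  N=0 Z=0
-- IRQ taken; context saved, return-PC = 9 --

SAVED = 0xce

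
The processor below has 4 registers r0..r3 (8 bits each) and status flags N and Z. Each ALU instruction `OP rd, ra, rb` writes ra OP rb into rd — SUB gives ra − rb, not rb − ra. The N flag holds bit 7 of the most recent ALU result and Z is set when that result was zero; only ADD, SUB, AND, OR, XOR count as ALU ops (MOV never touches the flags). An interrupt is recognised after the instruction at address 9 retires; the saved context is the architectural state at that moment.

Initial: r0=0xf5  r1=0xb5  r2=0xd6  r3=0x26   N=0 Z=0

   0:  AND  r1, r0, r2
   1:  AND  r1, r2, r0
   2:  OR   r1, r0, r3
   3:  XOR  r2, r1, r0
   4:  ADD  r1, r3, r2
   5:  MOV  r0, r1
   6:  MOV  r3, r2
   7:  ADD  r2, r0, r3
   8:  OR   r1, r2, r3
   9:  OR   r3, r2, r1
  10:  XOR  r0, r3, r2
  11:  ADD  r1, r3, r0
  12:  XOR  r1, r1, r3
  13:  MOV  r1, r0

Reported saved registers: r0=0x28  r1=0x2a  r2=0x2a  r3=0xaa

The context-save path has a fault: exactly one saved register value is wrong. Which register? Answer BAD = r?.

BAD = r3

after  0: r0=0xf5 r1=0xd4 r2=0xd6 r3=0x26  N=1 Z=0
after  1: r0=0xf5 r1=0xd4 r2=0xd6 r3=0x26  N=1 Z=0
after  2: r0=0xf5 r1=0xf7 r2=0xd6 r3=0x26  N=1 Z=0
after  3: r0=0xf5 r1=0xf7 r2=0x02 r3=0x26  N=0 Z=0
after  4: r0=0xf5 r1=0x28 r2=0x02 r3=0x26  N=0 Z=0
after  5: r0=0x28 r1=0x28 r2=0x02 r3=0x26  N=0 Z=0
after  6: r0=0x28 r1=0x28 r2=0x02 r3=0x02  N=0 Z=0
after  7: r0=0x28 r1=0x28 r2=0x2a r3=0x02  N=0 Z=0
after  8: r0=0x28 r1=0x2a r2=0x2a r3=0x02  N=0 Z=0
after  9: r0=0x28 r1=0x2a r2=0x2a r3=0x2a  N=0 Z=0
-- IRQ taken; context saved, return-PC = 10 --
mismatch: r3: reported 0xaa vs actual 0x2a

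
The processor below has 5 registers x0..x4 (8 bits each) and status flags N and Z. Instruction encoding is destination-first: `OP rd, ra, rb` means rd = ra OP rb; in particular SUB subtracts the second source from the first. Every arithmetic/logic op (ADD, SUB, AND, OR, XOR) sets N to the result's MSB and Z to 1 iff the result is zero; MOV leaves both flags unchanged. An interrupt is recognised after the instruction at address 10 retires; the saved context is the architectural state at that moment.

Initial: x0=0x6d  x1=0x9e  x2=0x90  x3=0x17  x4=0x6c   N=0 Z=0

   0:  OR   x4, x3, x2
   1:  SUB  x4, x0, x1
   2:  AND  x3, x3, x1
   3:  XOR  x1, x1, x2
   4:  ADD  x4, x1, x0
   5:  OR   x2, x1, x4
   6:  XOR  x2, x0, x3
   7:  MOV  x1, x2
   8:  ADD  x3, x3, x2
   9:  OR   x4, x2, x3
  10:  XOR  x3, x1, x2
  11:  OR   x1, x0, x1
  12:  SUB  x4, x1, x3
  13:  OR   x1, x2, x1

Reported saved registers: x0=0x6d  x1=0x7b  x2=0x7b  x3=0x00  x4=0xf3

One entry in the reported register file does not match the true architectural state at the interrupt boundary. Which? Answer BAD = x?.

BAD = x4

after  0: x0=0x6d x1=0x9e x2=0x90 x3=0x17 x4=0x97  N=1 Z=0
after  1: x0=0x6d x1=0x9e x2=0x90 x3=0x17 x4=0xcf  N=1 Z=0
after  2: x0=0x6d x1=0x9e x2=0x90 x3=0x16 x4=0xcf  N=0 Z=0
after  3: x0=0x6d x1=0x0e x2=0x90 x3=0x16 x4=0xcf  N=0 Z=0
after  4: x0=0x6d x1=0x0e x2=0x90 x3=0x16 x4=0x7b  N=0 Z=0
after  5: x0=0x6d x1=0x0e x2=0x7f x3=0x16 x4=0x7b  N=0 Z=0
after  6: x0=0x6d x1=0x0e x2=0x7b x3=0x16 x4=0x7b  N=0 Z=0
after  7: x0=0x6d x1=0x7b x2=0x7b x3=0x16 x4=0x7b  N=0 Z=0
after  8: x0=0x6d x1=0x7b x2=0x7b x3=0x91 x4=0x7b  N=1 Z=0
after  9: x0=0x6d x1=0x7b x2=0x7b x3=0x91 x4=0xfb  N=1 Z=0
after 10: x0=0x6d x1=0x7b x2=0x7b x3=0x00 x4=0xfb  N=0 Z=1
-- IRQ taken; context saved, return-PC = 11 --
mismatch: x4: reported 0xf3 vs actual 0xfb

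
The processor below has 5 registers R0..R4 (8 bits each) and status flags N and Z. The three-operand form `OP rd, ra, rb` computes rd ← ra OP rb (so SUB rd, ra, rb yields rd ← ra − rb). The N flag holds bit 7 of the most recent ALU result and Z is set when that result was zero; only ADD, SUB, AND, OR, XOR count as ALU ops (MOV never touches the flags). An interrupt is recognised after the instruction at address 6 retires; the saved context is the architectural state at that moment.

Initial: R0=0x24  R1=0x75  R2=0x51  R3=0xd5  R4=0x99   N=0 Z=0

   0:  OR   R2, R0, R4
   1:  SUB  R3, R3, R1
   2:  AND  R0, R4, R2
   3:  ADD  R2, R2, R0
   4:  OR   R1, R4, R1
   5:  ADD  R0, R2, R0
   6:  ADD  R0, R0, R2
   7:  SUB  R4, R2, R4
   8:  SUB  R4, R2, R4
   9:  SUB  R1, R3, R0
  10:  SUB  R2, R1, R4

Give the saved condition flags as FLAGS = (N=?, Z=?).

after  0: R0=0x24 R1=0x75 R2=0xbd R3=0xd5 R4=0x99  N=1 Z=0
after  1: R0=0x24 R1=0x75 R2=0xbd R3=0x60 R4=0x99  N=0 Z=0
after  2: R0=0x99 R1=0x75 R2=0xbd R3=0x60 R4=0x99  N=1 Z=0
after  3: R0=0x99 R1=0x75 R2=0x56 R3=0x60 R4=0x99  N=0 Z=0
after  4: R0=0x99 R1=0xfd R2=0x56 R3=0x60 R4=0x99  N=1 Z=0
after  5: R0=0xef R1=0xfd R2=0x56 R3=0x60 R4=0x99  N=1 Z=0
after  6: R0=0x45 R1=0xfd R2=0x56 R3=0x60 R4=0x99  N=0 Z=0
-- IRQ taken; context saved, return-PC = 7 --

FLAGS = (N=0, Z=0)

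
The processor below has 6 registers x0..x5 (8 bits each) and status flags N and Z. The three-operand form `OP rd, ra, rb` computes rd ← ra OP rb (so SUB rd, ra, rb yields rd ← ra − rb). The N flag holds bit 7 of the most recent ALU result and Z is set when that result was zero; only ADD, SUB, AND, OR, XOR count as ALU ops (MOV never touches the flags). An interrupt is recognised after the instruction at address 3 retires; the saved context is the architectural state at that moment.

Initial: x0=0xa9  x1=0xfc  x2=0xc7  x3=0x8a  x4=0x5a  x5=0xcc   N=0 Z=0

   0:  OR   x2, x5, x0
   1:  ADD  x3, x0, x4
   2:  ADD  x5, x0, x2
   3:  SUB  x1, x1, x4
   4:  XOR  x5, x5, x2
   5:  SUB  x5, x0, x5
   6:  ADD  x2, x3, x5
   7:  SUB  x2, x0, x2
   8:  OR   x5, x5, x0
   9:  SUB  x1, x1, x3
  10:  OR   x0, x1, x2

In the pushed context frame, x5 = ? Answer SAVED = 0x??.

SAVED = 0x96

after  0: x0=0xa9 x1=0xfc x2=0xed x3=0x8a x4=0x5a x5=0xcc  N=1 Z=0
after  1: x0=0xa9 x1=0xfc x2=0xed x3=0x03 x4=0x5a x5=0xcc  N=0 Z=0
after  2: x0=0xa9 x1=0xfc x2=0xed x3=0x03 x4=0x5a x5=0x96  N=1 Z=0
after  3: x0=0xa9 x1=0xa2 x2=0xed x3=0x03 x4=0x5a x5=0x96  N=1 Z=0
-- IRQ taken; context saved, return-PC = 4 --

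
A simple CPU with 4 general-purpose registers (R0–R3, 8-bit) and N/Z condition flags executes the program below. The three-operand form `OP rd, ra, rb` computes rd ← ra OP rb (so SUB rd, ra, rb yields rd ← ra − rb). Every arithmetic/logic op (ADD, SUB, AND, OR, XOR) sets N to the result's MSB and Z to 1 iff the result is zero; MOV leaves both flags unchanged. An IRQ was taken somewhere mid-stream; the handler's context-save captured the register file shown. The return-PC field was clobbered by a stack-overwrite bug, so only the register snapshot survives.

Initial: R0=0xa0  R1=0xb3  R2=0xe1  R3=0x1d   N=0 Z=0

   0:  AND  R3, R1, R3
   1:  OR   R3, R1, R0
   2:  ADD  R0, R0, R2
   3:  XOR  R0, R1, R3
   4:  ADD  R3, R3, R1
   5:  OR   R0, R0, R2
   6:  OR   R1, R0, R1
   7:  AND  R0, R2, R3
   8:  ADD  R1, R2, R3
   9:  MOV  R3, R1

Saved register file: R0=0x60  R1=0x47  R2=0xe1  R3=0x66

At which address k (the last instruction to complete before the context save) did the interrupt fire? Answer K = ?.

K = 8

after  0: R0=0xa0 R1=0xb3 R2=0xe1 R3=0x11  N=0 Z=0
after  1: R0=0xa0 R1=0xb3 R2=0xe1 R3=0xb3  N=1 Z=0
after  2: R0=0x81 R1=0xb3 R2=0xe1 R3=0xb3  N=1 Z=0
after  3: R0=0x00 R1=0xb3 R2=0xe1 R3=0xb3  N=0 Z=1
after  4: R0=0x00 R1=0xb3 R2=0xe1 R3=0x66  N=0 Z=0
after  5: R0=0xe1 R1=0xb3 R2=0xe1 R3=0x66  N=1 Z=0
after  6: R0=0xe1 R1=0xf3 R2=0xe1 R3=0x66  N=1 Z=0
after  7: R0=0x60 R1=0xf3 R2=0xe1 R3=0x66  N=0 Z=0
after  8: R0=0x60 R1=0x47 R2=0xe1 R3=0x66  N=0 Z=0
-- IRQ taken; context saved, return-PC = 9 --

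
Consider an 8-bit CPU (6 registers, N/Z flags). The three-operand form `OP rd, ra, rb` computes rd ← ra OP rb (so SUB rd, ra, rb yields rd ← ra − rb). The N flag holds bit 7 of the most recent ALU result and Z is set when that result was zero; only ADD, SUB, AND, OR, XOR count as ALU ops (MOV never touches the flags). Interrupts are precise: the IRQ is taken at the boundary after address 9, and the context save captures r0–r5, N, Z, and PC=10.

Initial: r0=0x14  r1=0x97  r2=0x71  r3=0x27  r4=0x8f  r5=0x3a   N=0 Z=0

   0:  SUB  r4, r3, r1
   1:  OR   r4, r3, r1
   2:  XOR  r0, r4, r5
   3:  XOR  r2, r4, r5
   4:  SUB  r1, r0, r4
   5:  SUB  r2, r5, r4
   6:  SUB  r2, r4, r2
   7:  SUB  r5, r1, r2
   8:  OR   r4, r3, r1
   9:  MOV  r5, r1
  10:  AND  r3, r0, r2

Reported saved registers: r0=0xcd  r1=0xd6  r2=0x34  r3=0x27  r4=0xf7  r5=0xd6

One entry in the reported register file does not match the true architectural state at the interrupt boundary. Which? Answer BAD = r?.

after  0: r0=0x14 r1=0x97 r2=0x71 r3=0x27 r4=0x90 r5=0x3a  N=1 Z=0
after  1: r0=0x14 r1=0x97 r2=0x71 r3=0x27 r4=0xb7 r5=0x3a  N=1 Z=0
after  2: r0=0x8d r1=0x97 r2=0x71 r3=0x27 r4=0xb7 r5=0x3a  N=1 Z=0
after  3: r0=0x8d r1=0x97 r2=0x8d r3=0x27 r4=0xb7 r5=0x3a  N=1 Z=0
after  4: r0=0x8d r1=0xd6 r2=0x8d r3=0x27 r4=0xb7 r5=0x3a  N=1 Z=0
after  5: r0=0x8d r1=0xd6 r2=0x83 r3=0x27 r4=0xb7 r5=0x3a  N=1 Z=0
after  6: r0=0x8d r1=0xd6 r2=0x34 r3=0x27 r4=0xb7 r5=0x3a  N=0 Z=0
after  7: r0=0x8d r1=0xd6 r2=0x34 r3=0x27 r4=0xb7 r5=0xa2  N=1 Z=0
after  8: r0=0x8d r1=0xd6 r2=0x34 r3=0x27 r4=0xf7 r5=0xa2  N=1 Z=0
after  9: r0=0x8d r1=0xd6 r2=0x34 r3=0x27 r4=0xf7 r5=0xd6  N=1 Z=0
-- IRQ taken; context saved, return-PC = 10 --
mismatch: r0: reported 0xcd vs actual 0x8d

BAD = r0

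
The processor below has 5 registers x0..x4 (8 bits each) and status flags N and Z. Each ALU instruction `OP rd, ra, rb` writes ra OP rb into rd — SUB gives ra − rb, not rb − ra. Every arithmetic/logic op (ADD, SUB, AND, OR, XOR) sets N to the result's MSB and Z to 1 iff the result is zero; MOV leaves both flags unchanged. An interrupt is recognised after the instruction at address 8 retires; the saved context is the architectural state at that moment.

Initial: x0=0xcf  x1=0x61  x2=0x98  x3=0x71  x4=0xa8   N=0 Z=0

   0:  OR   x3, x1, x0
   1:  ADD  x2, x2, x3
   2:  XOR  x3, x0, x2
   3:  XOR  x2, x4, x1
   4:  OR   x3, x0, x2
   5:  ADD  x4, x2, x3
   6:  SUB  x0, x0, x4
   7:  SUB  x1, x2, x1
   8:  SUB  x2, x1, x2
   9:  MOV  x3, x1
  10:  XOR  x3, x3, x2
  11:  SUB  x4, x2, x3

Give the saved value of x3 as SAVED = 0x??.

SAVED = 0xcf

after  0: x0=0xcf x1=0x61 x2=0x98 x3=0xef x4=0xa8  N=1 Z=0
after  1: x0=0xcf x1=0x61 x2=0x87 x3=0xef x4=0xa8  N=1 Z=0
after  2: x0=0xcf x1=0x61 x2=0x87 x3=0x48 x4=0xa8  N=0 Z=0
after  3: x0=0xcf x1=0x61 x2=0xc9 x3=0x48 x4=0xa8  N=1 Z=0
after  4: x0=0xcf x1=0x61 x2=0xc9 x3=0xcf x4=0xa8  N=1 Z=0
after  5: x0=0xcf x1=0x61 x2=0xc9 x3=0xcf x4=0x98  N=1 Z=0
after  6: x0=0x37 x1=0x61 x2=0xc9 x3=0xcf x4=0x98  N=0 Z=0
after  7: x0=0x37 x1=0x68 x2=0xc9 x3=0xcf x4=0x98  N=0 Z=0
after  8: x0=0x37 x1=0x68 x2=0x9f x3=0xcf x4=0x98  N=1 Z=0
-- IRQ taken; context saved, return-PC = 9 --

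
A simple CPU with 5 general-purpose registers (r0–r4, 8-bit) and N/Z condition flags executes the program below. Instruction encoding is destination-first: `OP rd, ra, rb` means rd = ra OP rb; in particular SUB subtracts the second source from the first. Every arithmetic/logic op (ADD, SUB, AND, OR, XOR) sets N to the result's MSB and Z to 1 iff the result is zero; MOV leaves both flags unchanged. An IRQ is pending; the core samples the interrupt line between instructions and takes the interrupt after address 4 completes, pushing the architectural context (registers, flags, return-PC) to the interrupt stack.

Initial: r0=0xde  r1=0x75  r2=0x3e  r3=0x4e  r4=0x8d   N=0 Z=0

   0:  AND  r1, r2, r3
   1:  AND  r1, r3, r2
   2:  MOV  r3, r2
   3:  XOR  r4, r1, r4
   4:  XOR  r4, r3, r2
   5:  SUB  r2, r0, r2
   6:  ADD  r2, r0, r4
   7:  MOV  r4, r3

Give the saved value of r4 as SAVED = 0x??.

after  0: r0=0xde r1=0x0e r2=0x3e r3=0x4e r4=0x8d  N=0 Z=0
after  1: r0=0xde r1=0x0e r2=0x3e r3=0x4e r4=0x8d  N=0 Z=0
after  2: r0=0xde r1=0x0e r2=0x3e r3=0x3e r4=0x8d  N=0 Z=0
after  3: r0=0xde r1=0x0e r2=0x3e r3=0x3e r4=0x83  N=1 Z=0
after  4: r0=0xde r1=0x0e r2=0x3e r3=0x3e r4=0x00  N=0 Z=1
-- IRQ taken; context saved, return-PC = 5 --

SAVED = 0x00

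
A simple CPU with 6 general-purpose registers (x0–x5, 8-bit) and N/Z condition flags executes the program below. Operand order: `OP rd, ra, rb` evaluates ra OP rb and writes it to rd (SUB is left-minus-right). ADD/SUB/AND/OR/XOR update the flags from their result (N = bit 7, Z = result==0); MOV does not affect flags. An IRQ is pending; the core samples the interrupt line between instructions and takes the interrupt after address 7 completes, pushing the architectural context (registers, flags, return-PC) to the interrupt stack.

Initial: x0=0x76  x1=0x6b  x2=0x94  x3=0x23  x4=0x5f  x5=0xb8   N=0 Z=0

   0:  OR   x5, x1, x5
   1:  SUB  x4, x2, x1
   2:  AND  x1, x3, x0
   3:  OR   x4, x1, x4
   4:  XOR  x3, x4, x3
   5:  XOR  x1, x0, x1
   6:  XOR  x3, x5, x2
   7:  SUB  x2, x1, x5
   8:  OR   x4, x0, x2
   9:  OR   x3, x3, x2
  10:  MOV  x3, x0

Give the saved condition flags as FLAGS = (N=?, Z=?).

FLAGS = (N=0, Z=0)

after  0: x0=0x76 x1=0x6b x2=0x94 x3=0x23 x4=0x5f x5=0xfb  N=1 Z=0
after  1: x0=0x76 x1=0x6b x2=0x94 x3=0x23 x4=0x29 x5=0xfb  N=0 Z=0
after  2: x0=0x76 x1=0x22 x2=0x94 x3=0x23 x4=0x29 x5=0xfb  N=0 Z=0
after  3: x0=0x76 x1=0x22 x2=0x94 x3=0x23 x4=0x2b x5=0xfb  N=0 Z=0
after  4: x0=0x76 x1=0x22 x2=0x94 x3=0x08 x4=0x2b x5=0xfb  N=0 Z=0
after  5: x0=0x76 x1=0x54 x2=0x94 x3=0x08 x4=0x2b x5=0xfb  N=0 Z=0
after  6: x0=0x76 x1=0x54 x2=0x94 x3=0x6f x4=0x2b x5=0xfb  N=0 Z=0
after  7: x0=0x76 x1=0x54 x2=0x59 x3=0x6f x4=0x2b x5=0xfb  N=0 Z=0
-- IRQ taken; context saved, return-PC = 8 --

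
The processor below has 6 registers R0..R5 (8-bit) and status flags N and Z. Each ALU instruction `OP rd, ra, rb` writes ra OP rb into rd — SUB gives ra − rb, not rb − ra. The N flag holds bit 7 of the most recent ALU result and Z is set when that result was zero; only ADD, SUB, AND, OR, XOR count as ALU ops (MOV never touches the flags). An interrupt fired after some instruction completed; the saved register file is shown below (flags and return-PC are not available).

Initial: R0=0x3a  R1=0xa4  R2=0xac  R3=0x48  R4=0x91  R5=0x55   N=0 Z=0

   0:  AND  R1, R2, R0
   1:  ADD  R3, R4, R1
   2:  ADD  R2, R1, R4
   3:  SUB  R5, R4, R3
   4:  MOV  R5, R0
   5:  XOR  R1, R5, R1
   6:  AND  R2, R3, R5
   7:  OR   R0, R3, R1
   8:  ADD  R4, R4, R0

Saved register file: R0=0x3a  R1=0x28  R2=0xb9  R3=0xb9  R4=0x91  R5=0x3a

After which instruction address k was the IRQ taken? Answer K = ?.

K = 4

after  0: R0=0x3a R1=0x28 R2=0xac R3=0x48 R4=0x91 R5=0x55  N=0 Z=0
after  1: R0=0x3a R1=0x28 R2=0xac R3=0xb9 R4=0x91 R5=0x55  N=1 Z=0
after  2: R0=0x3a R1=0x28 R2=0xb9 R3=0xb9 R4=0x91 R5=0x55  N=1 Z=0
after  3: R0=0x3a R1=0x28 R2=0xb9 R3=0xb9 R4=0x91 R5=0xd8  N=1 Z=0
after  4: R0=0x3a R1=0x28 R2=0xb9 R3=0xb9 R4=0x91 R5=0x3a  N=1 Z=0
-- IRQ taken; context saved, return-PC = 5 --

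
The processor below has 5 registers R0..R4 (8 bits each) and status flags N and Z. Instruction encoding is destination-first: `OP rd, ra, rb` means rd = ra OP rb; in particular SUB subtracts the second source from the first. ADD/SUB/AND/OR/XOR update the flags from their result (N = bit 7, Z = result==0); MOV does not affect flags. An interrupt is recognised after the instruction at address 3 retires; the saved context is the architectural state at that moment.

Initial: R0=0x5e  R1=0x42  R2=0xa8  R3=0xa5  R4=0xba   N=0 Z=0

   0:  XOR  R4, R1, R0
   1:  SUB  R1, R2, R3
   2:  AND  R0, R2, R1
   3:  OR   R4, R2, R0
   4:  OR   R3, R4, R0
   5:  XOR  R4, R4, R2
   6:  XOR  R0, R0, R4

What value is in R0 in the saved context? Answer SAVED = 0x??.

SAVED = 0x00

after  0: R0=0x5e R1=0x42 R2=0xa8 R3=0xa5 R4=0x1c  N=0 Z=0
after  1: R0=0x5e R1=0x03 R2=0xa8 R3=0xa5 R4=0x1c  N=0 Z=0
after  2: R0=0x00 R1=0x03 R2=0xa8 R3=0xa5 R4=0x1c  N=0 Z=1
after  3: R0=0x00 R1=0x03 R2=0xa8 R3=0xa5 R4=0xa8  N=1 Z=0
-- IRQ taken; context saved, return-PC = 4 --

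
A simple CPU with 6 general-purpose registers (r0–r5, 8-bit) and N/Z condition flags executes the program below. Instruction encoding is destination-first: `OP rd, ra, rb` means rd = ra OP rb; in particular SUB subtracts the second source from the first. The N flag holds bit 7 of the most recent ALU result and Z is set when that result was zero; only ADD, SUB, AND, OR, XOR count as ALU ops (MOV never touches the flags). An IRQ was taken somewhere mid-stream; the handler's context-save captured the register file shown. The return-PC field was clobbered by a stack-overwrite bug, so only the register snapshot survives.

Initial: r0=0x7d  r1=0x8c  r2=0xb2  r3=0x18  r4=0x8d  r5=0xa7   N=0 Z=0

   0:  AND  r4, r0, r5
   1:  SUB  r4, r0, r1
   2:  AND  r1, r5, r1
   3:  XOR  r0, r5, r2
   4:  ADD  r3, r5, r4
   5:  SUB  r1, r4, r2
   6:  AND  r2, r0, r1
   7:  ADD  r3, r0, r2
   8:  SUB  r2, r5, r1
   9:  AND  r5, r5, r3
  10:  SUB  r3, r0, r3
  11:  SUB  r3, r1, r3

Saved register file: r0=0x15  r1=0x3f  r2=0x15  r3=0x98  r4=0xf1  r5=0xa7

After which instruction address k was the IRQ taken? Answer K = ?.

K = 6

after  0: r0=0x7d r1=0x8c r2=0xb2 r3=0x18 r4=0x25 r5=0xa7  N=0 Z=0
after  1: r0=0x7d r1=0x8c r2=0xb2 r3=0x18 r4=0xf1 r5=0xa7  N=1 Z=0
after  2: r0=0x7d r1=0x84 r2=0xb2 r3=0x18 r4=0xf1 r5=0xa7  N=1 Z=0
after  3: r0=0x15 r1=0x84 r2=0xb2 r3=0x18 r4=0xf1 r5=0xa7  N=0 Z=0
after  4: r0=0x15 r1=0x84 r2=0xb2 r3=0x98 r4=0xf1 r5=0xa7  N=1 Z=0
after  5: r0=0x15 r1=0x3f r2=0xb2 r3=0x98 r4=0xf1 r5=0xa7  N=0 Z=0
after  6: r0=0x15 r1=0x3f r2=0x15 r3=0x98 r4=0xf1 r5=0xa7  N=0 Z=0
-- IRQ taken; context saved, return-PC = 7 --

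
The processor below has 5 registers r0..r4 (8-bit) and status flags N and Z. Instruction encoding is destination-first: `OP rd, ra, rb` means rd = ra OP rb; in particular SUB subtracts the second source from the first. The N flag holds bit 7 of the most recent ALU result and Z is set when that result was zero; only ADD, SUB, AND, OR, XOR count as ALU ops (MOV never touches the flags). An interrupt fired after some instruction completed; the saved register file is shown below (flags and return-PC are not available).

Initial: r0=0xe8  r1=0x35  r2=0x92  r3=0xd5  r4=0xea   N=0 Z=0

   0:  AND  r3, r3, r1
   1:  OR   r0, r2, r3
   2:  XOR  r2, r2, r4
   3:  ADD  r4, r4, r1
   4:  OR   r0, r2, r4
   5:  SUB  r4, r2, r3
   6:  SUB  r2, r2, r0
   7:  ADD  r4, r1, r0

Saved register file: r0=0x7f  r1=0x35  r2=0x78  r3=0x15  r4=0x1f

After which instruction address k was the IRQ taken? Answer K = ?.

after  0: r0=0xe8 r1=0x35 r2=0x92 r3=0x15 r4=0xea  N=0 Z=0
after  1: r0=0x97 r1=0x35 r2=0x92 r3=0x15 r4=0xea  N=1 Z=0
after  2: r0=0x97 r1=0x35 r2=0x78 r3=0x15 r4=0xea  N=0 Z=0
after  3: r0=0x97 r1=0x35 r2=0x78 r3=0x15 r4=0x1f  N=0 Z=0
after  4: r0=0x7f r1=0x35 r2=0x78 r3=0x15 r4=0x1f  N=0 Z=0
-- IRQ taken; context saved, return-PC = 5 --

K = 4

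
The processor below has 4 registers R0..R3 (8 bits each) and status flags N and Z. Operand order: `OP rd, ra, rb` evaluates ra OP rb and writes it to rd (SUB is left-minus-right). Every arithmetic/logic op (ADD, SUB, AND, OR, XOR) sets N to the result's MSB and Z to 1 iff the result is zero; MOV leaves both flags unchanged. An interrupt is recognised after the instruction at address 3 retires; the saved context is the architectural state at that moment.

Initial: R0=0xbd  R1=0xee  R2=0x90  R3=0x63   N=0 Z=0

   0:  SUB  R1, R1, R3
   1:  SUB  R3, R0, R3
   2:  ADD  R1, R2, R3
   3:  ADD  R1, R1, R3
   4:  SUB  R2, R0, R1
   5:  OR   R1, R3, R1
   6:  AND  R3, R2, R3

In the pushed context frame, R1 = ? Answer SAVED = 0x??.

SAVED = 0x44

after  0: R0=0xbd R1=0x8b R2=0x90 R3=0x63  N=1 Z=0
after  1: R0=0xbd R1=0x8b R2=0x90 R3=0x5a  N=0 Z=0
after  2: R0=0xbd R1=0xea R2=0x90 R3=0x5a  N=1 Z=0
after  3: R0=0xbd R1=0x44 R2=0x90 R3=0x5a  N=0 Z=0
-- IRQ taken; context saved, return-PC = 4 --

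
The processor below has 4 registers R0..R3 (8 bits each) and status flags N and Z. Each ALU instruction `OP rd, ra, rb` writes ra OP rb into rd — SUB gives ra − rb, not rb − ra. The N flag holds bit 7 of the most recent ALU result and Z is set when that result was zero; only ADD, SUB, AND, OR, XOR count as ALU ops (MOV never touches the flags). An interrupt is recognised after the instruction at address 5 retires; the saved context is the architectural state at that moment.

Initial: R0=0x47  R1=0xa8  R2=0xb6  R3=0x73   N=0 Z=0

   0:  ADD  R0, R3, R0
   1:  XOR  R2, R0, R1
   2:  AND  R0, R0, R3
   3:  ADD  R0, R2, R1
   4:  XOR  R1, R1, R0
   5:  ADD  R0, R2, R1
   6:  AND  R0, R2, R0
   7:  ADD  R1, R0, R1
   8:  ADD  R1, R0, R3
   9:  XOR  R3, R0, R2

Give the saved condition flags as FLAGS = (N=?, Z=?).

FLAGS = (N=0, Z=0)

after  0: R0=0xba R1=0xa8 R2=0xb6 R3=0x73  N=1 Z=0
after  1: R0=0xba R1=0xa8 R2=0x12 R3=0x73  N=0 Z=0
after  2: R0=0x32 R1=0xa8 R2=0x12 R3=0x73  N=0 Z=0
after  3: R0=0xba R1=0xa8 R2=0x12 R3=0x73  N=1 Z=0
after  4: R0=0xba R1=0x12 R2=0x12 R3=0x73  N=0 Z=0
after  5: R0=0x24 R1=0x12 R2=0x12 R3=0x73  N=0 Z=0
-- IRQ taken; context saved, return-PC = 6 --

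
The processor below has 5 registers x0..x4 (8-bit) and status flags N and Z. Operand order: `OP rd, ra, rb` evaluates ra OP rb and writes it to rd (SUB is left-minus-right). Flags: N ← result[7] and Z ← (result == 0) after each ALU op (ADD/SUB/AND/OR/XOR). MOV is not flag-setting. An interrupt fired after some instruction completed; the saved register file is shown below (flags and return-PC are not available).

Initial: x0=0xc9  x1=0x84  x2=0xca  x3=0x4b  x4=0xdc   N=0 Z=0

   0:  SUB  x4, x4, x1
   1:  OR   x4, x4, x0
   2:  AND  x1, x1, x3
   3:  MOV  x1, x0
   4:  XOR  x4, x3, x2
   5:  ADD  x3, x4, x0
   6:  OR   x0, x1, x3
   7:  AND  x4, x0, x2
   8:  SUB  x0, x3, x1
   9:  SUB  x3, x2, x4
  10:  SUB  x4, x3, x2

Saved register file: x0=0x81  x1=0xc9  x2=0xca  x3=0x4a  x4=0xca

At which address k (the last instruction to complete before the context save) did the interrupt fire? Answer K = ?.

K = 8

after  0: x0=0xc9 x1=0x84 x2=0xca x3=0x4b x4=0x58  N=0 Z=0
after  1: x0=0xc9 x1=0x84 x2=0xca x3=0x4b x4=0xd9  N=1 Z=0
after  2: x0=0xc9 x1=0x00 x2=0xca x3=0x4b x4=0xd9  N=0 Z=1
after  3: x0=0xc9 x1=0xc9 x2=0xca x3=0x4b x4=0xd9  N=0 Z=1
after  4: x0=0xc9 x1=0xc9 x2=0xca x3=0x4b x4=0x81  N=1 Z=0
after  5: x0=0xc9 x1=0xc9 x2=0xca x3=0x4a x4=0x81  N=0 Z=0
after  6: x0=0xcb x1=0xc9 x2=0xca x3=0x4a x4=0x81  N=1 Z=0
after  7: x0=0xcb x1=0xc9 x2=0xca x3=0x4a x4=0xca  N=1 Z=0
after  8: x0=0x81 x1=0xc9 x2=0xca x3=0x4a x4=0xca  N=1 Z=0
-- IRQ taken; context saved, return-PC = 9 --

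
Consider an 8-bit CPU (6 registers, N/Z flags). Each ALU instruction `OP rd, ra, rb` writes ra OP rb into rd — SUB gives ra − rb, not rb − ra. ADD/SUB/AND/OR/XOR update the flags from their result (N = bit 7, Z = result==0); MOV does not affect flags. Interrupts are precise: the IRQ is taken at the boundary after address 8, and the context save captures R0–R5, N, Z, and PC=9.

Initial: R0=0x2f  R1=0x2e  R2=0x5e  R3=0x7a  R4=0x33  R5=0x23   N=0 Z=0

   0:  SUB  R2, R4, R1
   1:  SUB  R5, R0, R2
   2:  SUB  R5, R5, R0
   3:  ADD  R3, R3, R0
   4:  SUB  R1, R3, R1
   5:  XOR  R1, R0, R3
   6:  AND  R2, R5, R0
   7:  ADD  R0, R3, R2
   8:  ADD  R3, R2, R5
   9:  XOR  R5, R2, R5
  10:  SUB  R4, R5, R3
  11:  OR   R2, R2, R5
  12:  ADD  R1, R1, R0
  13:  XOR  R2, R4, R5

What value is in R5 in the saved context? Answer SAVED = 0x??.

SAVED = 0xfb

after  0: R0=0x2f R1=0x2e R2=0x05 R3=0x7a R4=0x33 R5=0x23  N=0 Z=0
after  1: R0=0x2f R1=0x2e R2=0x05 R3=0x7a R4=0x33 R5=0x2a  N=0 Z=0
after  2: R0=0x2f R1=0x2e R2=0x05 R3=0x7a R4=0x33 R5=0xfb  N=1 Z=0
after  3: R0=0x2f R1=0x2e R2=0x05 R3=0xa9 R4=0x33 R5=0xfb  N=1 Z=0
after  4: R0=0x2f R1=0x7b R2=0x05 R3=0xa9 R4=0x33 R5=0xfb  N=0 Z=0
after  5: R0=0x2f R1=0x86 R2=0x05 R3=0xa9 R4=0x33 R5=0xfb  N=1 Z=0
after  6: R0=0x2f R1=0x86 R2=0x2b R3=0xa9 R4=0x33 R5=0xfb  N=0 Z=0
after  7: R0=0xd4 R1=0x86 R2=0x2b R3=0xa9 R4=0x33 R5=0xfb  N=1 Z=0
after  8: R0=0xd4 R1=0x86 R2=0x2b R3=0x26 R4=0x33 R5=0xfb  N=0 Z=0
-- IRQ taken; context saved, return-PC = 9 --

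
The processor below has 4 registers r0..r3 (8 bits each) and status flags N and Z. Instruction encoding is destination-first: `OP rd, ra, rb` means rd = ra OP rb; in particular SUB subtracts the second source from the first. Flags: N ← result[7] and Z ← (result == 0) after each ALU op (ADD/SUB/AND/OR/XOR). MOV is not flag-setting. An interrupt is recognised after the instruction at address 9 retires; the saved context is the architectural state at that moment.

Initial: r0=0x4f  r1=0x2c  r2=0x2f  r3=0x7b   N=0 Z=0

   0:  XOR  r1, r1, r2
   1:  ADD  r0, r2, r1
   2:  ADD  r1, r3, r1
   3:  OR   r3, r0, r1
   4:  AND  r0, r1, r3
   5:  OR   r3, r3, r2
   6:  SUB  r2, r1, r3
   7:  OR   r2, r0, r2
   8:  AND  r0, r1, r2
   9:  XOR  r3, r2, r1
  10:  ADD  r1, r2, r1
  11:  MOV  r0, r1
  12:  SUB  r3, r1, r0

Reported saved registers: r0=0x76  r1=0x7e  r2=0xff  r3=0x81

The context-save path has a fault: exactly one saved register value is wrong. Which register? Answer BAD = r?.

after  0: r0=0x4f r1=0x03 r2=0x2f r3=0x7b  N=0 Z=0
after  1: r0=0x32 r1=0x03 r2=0x2f r3=0x7b  N=0 Z=0
after  2: r0=0x32 r1=0x7e r2=0x2f r3=0x7b  N=0 Z=0
after  3: r0=0x32 r1=0x7e r2=0x2f r3=0x7e  N=0 Z=0
after  4: r0=0x7e r1=0x7e r2=0x2f r3=0x7e  N=0 Z=0
after  5: r0=0x7e r1=0x7e r2=0x2f r3=0x7f  N=0 Z=0
after  6: r0=0x7e r1=0x7e r2=0xff r3=0x7f  N=1 Z=0
after  7: r0=0x7e r1=0x7e r2=0xff r3=0x7f  N=1 Z=0
after  8: r0=0x7e r1=0x7e r2=0xff r3=0x7f  N=0 Z=0
after  9: r0=0x7e r1=0x7e r2=0xff r3=0x81  N=1 Z=0
-- IRQ taken; context saved, return-PC = 10 --
mismatch: r0: reported 0x76 vs actual 0x7e

BAD = r0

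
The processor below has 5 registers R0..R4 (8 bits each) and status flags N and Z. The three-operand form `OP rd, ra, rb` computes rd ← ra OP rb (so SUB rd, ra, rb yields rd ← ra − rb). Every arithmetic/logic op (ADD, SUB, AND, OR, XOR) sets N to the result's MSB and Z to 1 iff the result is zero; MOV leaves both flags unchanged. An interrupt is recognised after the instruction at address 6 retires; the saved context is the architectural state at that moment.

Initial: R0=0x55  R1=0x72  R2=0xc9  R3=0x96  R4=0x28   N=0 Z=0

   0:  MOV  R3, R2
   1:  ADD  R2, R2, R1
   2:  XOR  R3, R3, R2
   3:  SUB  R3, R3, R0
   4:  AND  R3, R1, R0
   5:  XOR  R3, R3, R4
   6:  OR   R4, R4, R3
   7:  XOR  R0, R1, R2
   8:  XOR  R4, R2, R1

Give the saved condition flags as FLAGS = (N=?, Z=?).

FLAGS = (N=0, Z=0)

after  0: R0=0x55 R1=0x72 R2=0xc9 R3=0xc9 R4=0x28  N=0 Z=0
after  1: R0=0x55 R1=0x72 R2=0x3b R3=0xc9 R4=0x28  N=0 Z=0
after  2: R0=0x55 R1=0x72 R2=0x3b R3=0xf2 R4=0x28  N=1 Z=0
after  3: R0=0x55 R1=0x72 R2=0x3b R3=0x9d R4=0x28  N=1 Z=0
after  4: R0=0x55 R1=0x72 R2=0x3b R3=0x50 R4=0x28  N=0 Z=0
after  5: R0=0x55 R1=0x72 R2=0x3b R3=0x78 R4=0x28  N=0 Z=0
after  6: R0=0x55 R1=0x72 R2=0x3b R3=0x78 R4=0x78  N=0 Z=0
-- IRQ taken; context saved, return-PC = 7 --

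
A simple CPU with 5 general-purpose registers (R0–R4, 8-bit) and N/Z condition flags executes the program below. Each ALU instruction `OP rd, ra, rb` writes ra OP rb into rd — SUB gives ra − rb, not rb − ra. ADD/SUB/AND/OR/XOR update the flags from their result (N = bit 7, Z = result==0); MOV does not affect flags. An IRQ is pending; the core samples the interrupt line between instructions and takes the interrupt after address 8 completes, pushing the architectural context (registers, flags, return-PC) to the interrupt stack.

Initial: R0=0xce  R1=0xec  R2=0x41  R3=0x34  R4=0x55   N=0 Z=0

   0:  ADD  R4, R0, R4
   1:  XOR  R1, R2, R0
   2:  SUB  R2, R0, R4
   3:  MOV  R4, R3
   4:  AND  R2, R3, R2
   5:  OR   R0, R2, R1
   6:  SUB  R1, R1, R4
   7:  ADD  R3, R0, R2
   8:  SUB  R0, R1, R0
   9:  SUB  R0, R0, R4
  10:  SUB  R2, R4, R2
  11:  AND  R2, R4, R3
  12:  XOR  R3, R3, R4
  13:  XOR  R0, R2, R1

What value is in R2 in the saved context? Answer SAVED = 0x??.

after  0: R0=0xce R1=0xec R2=0x41 R3=0x34 R4=0x23  N=0 Z=0
after  1: R0=0xce R1=0x8f R2=0x41 R3=0x34 R4=0x23  N=1 Z=0
after  2: R0=0xce R1=0x8f R2=0xab R3=0x34 R4=0x23  N=1 Z=0
after  3: R0=0xce R1=0x8f R2=0xab R3=0x34 R4=0x34  N=1 Z=0
after  4: R0=0xce R1=0x8f R2=0x20 R3=0x34 R4=0x34  N=0 Z=0
after  5: R0=0xaf R1=0x8f R2=0x20 R3=0x34 R4=0x34  N=1 Z=0
after  6: R0=0xaf R1=0x5b R2=0x20 R3=0x34 R4=0x34  N=0 Z=0
after  7: R0=0xaf R1=0x5b R2=0x20 R3=0xcf R4=0x34  N=1 Z=0
after  8: R0=0xac R1=0x5b R2=0x20 R3=0xcf R4=0x34  N=1 Z=0
-- IRQ taken; context saved, return-PC = 9 --

SAVED = 0x20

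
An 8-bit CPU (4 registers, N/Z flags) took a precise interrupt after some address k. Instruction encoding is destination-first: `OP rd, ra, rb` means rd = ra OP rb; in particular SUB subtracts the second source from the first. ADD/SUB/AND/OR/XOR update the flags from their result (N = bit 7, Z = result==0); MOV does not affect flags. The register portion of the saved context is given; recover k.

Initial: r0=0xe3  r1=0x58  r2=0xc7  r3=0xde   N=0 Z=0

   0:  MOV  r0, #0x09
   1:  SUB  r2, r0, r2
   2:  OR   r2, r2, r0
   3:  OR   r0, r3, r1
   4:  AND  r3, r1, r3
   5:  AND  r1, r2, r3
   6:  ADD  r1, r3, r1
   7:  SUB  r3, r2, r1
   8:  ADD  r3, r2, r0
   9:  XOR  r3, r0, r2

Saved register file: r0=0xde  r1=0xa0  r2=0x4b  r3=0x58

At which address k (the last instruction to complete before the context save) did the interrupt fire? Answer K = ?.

K = 6

after  0: r0=0x09 r1=0x58 r2=0xc7 r3=0xde  N=0 Z=0
after  1: r0=0x09 r1=0x58 r2=0x42 r3=0xde  N=0 Z=0
after  2: r0=0x09 r1=0x58 r2=0x4b r3=0xde  N=0 Z=0
after  3: r0=0xde r1=0x58 r2=0x4b r3=0xde  N=1 Z=0
after  4: r0=0xde r1=0x58 r2=0x4b r3=0x58  N=0 Z=0
after  5: r0=0xde r1=0x48 r2=0x4b r3=0x58  N=0 Z=0
after  6: r0=0xde r1=0xa0 r2=0x4b r3=0x58  N=1 Z=0
-- IRQ taken; context saved, return-PC = 7 --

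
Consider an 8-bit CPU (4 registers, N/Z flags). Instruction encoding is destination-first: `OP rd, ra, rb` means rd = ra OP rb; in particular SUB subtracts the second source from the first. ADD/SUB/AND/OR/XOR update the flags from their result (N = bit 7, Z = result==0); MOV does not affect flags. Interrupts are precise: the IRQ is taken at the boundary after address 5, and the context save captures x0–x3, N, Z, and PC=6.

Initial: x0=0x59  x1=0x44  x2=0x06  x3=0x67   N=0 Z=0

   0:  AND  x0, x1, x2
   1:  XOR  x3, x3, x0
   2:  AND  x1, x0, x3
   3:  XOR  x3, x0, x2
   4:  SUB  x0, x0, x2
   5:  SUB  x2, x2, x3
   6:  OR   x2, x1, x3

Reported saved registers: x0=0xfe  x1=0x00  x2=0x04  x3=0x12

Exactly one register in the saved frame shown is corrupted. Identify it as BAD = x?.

BAD = x3

after  0: x0=0x04 x1=0x44 x2=0x06 x3=0x67  N=0 Z=0
after  1: x0=0x04 x1=0x44 x2=0x06 x3=0x63  N=0 Z=0
after  2: x0=0x04 x1=0x00 x2=0x06 x3=0x63  N=0 Z=1
after  3: x0=0x04 x1=0x00 x2=0x06 x3=0x02  N=0 Z=0
after  4: x0=0xfe x1=0x00 x2=0x06 x3=0x02  N=1 Z=0
after  5: x0=0xfe x1=0x00 x2=0x04 x3=0x02  N=0 Z=0
-- IRQ taken; context saved, return-PC = 6 --
mismatch: x3: reported 0x12 vs actual 0x02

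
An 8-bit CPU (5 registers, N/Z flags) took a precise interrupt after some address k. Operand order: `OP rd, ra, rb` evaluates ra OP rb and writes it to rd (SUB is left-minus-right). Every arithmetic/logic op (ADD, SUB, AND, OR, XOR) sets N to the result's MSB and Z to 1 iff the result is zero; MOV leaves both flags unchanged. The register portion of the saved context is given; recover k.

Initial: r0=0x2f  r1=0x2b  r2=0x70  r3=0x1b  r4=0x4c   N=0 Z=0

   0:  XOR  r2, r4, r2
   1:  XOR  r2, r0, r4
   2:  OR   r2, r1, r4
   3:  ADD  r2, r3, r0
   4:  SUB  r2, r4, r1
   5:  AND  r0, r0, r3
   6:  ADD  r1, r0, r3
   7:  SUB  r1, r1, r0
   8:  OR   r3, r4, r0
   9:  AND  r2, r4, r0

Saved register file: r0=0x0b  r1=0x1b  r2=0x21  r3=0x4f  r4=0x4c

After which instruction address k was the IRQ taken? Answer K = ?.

after  0: r0=0x2f r1=0x2b r2=0x3c r3=0x1b r4=0x4c  N=0 Z=0
after  1: r0=0x2f r1=0x2b r2=0x63 r3=0x1b r4=0x4c  N=0 Z=0
after  2: r0=0x2f r1=0x2b r2=0x6f r3=0x1b r4=0x4c  N=0 Z=0
after  3: r0=0x2f r1=0x2b r2=0x4a r3=0x1b r4=0x4c  N=0 Z=0
after  4: r0=0x2f r1=0x2b r2=0x21 r3=0x1b r4=0x4c  N=0 Z=0
after  5: r0=0x0b r1=0x2b r2=0x21 r3=0x1b r4=0x4c  N=0 Z=0
after  6: r0=0x0b r1=0x26 r2=0x21 r3=0x1b r4=0x4c  N=0 Z=0
after  7: r0=0x0b r1=0x1b r2=0x21 r3=0x1b r4=0x4c  N=0 Z=0
after  8: r0=0x0b r1=0x1b r2=0x21 r3=0x4f r4=0x4c  N=0 Z=0
-- IRQ taken; context saved, return-PC = 9 --

K = 8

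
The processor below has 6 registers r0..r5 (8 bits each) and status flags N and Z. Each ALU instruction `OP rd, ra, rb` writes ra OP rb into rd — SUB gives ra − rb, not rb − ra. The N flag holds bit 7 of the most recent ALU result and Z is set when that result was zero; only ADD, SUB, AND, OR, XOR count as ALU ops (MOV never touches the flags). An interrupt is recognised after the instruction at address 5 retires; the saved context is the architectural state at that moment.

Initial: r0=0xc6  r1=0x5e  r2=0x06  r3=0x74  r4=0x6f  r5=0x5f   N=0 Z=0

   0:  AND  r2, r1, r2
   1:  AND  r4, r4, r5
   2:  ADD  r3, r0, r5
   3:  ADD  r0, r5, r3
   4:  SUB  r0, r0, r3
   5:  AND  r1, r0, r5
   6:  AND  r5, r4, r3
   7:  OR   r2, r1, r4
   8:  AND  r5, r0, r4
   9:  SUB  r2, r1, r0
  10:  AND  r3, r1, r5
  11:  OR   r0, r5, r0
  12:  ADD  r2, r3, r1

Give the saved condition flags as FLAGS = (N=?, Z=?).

FLAGS = (N=0, Z=0)

after  0: r0=0xc6 r1=0x5e r2=0x06 r3=0x74 r4=0x6f r5=0x5f  N=0 Z=0
after  1: r0=0xc6 r1=0x5e r2=0x06 r3=0x74 r4=0x4f r5=0x5f  N=0 Z=0
after  2: r0=0xc6 r1=0x5e r2=0x06 r3=0x25 r4=0x4f r5=0x5f  N=0 Z=0
after  3: r0=0x84 r1=0x5e r2=0x06 r3=0x25 r4=0x4f r5=0x5f  N=1 Z=0
after  4: r0=0x5f r1=0x5e r2=0x06 r3=0x25 r4=0x4f r5=0x5f  N=0 Z=0
after  5: r0=0x5f r1=0x5f r2=0x06 r3=0x25 r4=0x4f r5=0x5f  N=0 Z=0
-- IRQ taken; context saved, return-PC = 6 --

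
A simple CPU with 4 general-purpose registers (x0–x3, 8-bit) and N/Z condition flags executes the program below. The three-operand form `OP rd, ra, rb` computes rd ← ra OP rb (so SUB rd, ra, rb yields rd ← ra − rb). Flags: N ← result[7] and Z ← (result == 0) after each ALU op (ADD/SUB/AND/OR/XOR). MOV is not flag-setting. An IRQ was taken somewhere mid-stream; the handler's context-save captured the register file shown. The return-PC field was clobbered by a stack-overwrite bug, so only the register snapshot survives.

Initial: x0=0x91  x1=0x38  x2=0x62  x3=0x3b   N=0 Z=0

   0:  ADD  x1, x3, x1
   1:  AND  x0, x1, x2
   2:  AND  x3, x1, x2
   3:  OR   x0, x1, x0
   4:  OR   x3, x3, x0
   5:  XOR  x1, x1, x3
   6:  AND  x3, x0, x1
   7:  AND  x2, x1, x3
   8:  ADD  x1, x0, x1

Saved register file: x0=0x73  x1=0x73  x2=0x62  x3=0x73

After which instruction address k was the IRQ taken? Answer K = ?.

after  0: x0=0x91 x1=0x73 x2=0x62 x3=0x3b  N=0 Z=0
after  1: x0=0x62 x1=0x73 x2=0x62 x3=0x3b  N=0 Z=0
after  2: x0=0x62 x1=0x73 x2=0x62 x3=0x62  N=0 Z=0
after  3: x0=0x73 x1=0x73 x2=0x62 x3=0x62  N=0 Z=0
after  4: x0=0x73 x1=0x73 x2=0x62 x3=0x73  N=0 Z=0
-- IRQ taken; context saved, return-PC = 5 --

K = 4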